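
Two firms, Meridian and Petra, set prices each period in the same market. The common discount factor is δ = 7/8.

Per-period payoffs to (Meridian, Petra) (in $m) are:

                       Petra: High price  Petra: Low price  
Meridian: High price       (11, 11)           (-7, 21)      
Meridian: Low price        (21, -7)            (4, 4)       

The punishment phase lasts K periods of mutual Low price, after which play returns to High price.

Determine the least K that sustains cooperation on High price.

Need Σ_{k=1}^{K} δ^k ≥ (21−11)/(11−4) = 1.4286 at δ = 7/8.
At K = 1 the sum is 0.8750 < 1.4286; at K = 2 it is 1.6406 ≥ 1.4286.
So the minimum punishment length is K = 2.

2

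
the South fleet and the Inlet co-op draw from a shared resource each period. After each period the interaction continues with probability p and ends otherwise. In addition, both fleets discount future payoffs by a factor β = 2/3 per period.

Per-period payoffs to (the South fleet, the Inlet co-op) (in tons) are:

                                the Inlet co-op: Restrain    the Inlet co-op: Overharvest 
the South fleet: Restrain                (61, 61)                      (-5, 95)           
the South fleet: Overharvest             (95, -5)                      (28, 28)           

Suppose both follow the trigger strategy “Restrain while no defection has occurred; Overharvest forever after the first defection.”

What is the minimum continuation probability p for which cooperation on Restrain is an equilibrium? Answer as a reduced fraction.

With continuation probability p and discount β, the effective per-period discount factor is βp.
Grim-trigger IC: βp ≥ (95−61)/(95−28) = 34/67.
So p ≥ (34/67)/(2/3) = 51/67.

51/67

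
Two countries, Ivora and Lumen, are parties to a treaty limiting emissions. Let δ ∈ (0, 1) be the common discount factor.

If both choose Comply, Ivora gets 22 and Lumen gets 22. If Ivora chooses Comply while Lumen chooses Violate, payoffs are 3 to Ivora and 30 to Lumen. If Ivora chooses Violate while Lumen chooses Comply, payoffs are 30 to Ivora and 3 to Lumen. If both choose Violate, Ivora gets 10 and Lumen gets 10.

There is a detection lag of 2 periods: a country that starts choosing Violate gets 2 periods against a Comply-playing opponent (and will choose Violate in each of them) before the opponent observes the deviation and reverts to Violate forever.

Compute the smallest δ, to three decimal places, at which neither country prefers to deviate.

0.632

The best deviation is to choose Violate for all 2 undetected periods, earning 30 each, then 10 forever once detected.
Deviation value: 30(1−δ^2)/(1−δ) + 10δ^2/(1−δ); cooperation value: 22/(1−δ).
IC: 22 ≥ 30(1−δ^2) + 10δ^2 = 30 − 20δ^2.
So δ^2 ≥ 8/20 = 2/5, giving δ ≥ (2/5)^(1/2) ≈ 0.632.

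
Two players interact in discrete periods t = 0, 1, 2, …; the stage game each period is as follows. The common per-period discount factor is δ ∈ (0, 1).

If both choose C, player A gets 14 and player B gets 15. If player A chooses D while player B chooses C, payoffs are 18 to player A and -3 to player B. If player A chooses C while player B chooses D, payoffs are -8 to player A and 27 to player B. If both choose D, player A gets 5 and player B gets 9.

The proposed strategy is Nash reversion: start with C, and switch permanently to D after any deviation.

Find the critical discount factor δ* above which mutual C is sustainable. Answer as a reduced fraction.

player A's threshold: (18−14)/(18−5) = 4/13.
player B's threshold: (27−15)/(27−9) = 2/3.
4/13 < 2/3, so player B binds and δ* = 2/3.

2/3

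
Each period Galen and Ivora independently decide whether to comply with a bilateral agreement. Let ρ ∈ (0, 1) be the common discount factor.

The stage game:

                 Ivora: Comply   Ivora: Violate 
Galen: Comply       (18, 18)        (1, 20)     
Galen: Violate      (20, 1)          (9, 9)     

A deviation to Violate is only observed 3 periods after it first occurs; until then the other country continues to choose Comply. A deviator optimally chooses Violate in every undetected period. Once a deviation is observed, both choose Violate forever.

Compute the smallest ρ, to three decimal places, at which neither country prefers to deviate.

Deviating for the 3 undetected periods gains 20−18 = 2 per period over cooperation, then loses 18−9 = 9 per period forever once punishment starts.
Gain: 2(1 + ρ + … + ρ^2); loss: 9·ρ^3/(1−ρ).
No profitable deviation ⇔ 2(1−ρ^3) ≤ 9·ρ^3, i.e. ρ^3 ≥ 2/(2+9) = 2/11.
Hence ρ ≥ (2/11)^(1/3) ≈ 0.567.

0.567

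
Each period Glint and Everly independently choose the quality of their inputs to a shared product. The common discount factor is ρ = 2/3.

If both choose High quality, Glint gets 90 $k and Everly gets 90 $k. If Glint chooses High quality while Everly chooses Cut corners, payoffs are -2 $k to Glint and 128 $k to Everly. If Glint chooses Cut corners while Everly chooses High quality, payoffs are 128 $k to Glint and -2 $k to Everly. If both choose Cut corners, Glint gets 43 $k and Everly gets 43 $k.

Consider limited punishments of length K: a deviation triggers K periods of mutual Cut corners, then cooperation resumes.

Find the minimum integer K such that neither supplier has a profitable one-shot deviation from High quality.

No profitable deviation requires (90−43)(ρ+…+ρ^K) ≥ 128−90, i.e. ρ+…+ρ^K ≥ 38/47 ≈ 0.8085.
With ρ = 2/3, the partial sums are K=1: 0.6667, K=2: 1.1111.
K = 2 is the first length at which the sum reaches 0.8085.

2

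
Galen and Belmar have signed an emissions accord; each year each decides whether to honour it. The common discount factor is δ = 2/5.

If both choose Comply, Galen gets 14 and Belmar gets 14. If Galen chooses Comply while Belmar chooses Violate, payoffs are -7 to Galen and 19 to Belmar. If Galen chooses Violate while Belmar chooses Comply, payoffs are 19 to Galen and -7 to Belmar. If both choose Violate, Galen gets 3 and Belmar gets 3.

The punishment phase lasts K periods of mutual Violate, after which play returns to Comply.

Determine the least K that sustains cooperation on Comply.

Need Σ_{k=1}^{K} δ^k ≥ (19−14)/(14−3) = 0.4545 at δ = 2/5.
At K = 1 the sum is 0.4000 < 0.4545; at K = 2 it is 0.5600 ≥ 0.4545.
So the minimum punishment length is K = 2.

2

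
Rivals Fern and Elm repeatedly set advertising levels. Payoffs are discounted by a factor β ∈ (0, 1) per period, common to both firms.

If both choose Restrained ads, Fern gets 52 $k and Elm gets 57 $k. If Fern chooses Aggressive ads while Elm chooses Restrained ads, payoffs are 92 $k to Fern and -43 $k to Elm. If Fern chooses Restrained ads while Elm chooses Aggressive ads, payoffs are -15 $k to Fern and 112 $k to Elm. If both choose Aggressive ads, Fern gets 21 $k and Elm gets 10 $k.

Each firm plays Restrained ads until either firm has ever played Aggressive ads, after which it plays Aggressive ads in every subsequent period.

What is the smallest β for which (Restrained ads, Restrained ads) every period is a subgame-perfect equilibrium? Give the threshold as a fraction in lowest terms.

For Fern: deviation gain 92−52 = 40, per-period punishment loss 52−21 = 31. IC gives β ≥ 40/71.
For Elm: gain 55, loss 47 per period, so β ≥ 55/102.
The tighter constraint is Fern's, so cooperation needs β ≥ 40/71.

40/71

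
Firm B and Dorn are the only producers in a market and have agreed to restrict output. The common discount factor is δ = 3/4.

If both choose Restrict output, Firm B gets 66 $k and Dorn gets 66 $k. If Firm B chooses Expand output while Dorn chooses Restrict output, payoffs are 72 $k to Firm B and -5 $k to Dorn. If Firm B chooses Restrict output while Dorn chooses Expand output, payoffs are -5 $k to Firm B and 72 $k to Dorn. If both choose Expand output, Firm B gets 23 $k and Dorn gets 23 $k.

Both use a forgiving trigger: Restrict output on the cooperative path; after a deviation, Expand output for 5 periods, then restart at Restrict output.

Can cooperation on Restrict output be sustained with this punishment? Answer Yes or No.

Yes

IC: δ+…+δ^5 ≥ (72−66)/(66−23) = 6/43.
At δ = 3/4: partial sum = 2.2881 ≥ 0.1395. Cooperation sustainable.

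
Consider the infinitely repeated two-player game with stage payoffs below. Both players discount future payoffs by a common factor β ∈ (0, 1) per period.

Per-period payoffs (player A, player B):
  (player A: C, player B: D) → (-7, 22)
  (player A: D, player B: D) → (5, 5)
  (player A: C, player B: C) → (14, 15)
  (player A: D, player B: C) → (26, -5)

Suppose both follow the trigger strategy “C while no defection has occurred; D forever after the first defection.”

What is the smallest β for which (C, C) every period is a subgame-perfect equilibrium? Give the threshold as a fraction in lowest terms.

4/7

player A's threshold: (26−14)/(26−5) = 4/7.
player B's threshold: (22−15)/(22−5) = 7/17.
4/7 > 7/17, so player A binds and β* = 4/7.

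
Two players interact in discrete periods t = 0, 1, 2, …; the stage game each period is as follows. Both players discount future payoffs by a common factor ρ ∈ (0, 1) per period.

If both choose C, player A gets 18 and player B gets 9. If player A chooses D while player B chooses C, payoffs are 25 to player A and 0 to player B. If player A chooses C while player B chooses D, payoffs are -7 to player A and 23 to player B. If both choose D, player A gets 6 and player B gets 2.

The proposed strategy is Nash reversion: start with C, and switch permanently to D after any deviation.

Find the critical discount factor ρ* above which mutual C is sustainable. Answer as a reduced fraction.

player A's threshold: (25−18)/(25−6) = 7/19.
player B's threshold: (23−9)/(23−2) = 2/3.
7/19 < 2/3, so player B binds and ρ* = 2/3.

2/3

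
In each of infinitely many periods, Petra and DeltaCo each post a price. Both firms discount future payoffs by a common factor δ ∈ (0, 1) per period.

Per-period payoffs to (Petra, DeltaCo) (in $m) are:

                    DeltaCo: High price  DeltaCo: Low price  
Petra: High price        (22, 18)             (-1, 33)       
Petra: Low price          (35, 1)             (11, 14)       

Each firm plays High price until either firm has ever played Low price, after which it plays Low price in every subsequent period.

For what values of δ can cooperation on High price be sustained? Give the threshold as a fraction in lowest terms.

15/19

Petra's threshold: (35−22)/(35−11) = 13/24.
DeltaCo's threshold: (33−18)/(33−14) = 15/19.
13/24 < 15/19, so DeltaCo binds and δ* = 15/19.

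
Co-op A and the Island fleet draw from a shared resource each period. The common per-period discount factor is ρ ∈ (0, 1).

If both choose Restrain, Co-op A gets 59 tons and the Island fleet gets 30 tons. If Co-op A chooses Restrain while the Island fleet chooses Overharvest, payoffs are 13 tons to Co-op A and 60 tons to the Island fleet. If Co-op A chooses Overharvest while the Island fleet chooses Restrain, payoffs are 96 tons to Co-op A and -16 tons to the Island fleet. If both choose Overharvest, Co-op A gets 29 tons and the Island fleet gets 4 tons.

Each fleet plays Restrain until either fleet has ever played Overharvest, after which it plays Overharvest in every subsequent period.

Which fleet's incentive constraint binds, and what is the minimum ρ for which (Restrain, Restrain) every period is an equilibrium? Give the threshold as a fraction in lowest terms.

Co-op A; ρ ≥ 37/67

Co-op A: cooperation gives 59 each period; deviation gives 96 once then 29 forever.
  59/(1−ρ) ≥ 96 + 29ρ/(1−ρ) ⇒ ρ ≥ 37/67.
the Island fleet: cooperation gives 30 each period; deviation gives 60 once then 4 forever.
  ρ ≥ 30/56 = 15/28.
Both must hold, so the binding constraint is Co-op A's: ρ ≥ 37/67.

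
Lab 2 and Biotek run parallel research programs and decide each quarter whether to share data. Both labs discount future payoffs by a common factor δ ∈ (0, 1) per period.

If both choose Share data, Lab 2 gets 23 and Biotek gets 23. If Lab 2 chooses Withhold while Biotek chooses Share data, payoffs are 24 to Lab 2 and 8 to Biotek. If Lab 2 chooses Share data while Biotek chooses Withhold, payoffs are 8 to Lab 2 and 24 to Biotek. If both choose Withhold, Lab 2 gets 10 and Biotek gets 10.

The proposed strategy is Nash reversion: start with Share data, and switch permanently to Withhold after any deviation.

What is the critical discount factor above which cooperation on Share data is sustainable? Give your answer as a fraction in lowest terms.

Under grim trigger the critical discount factor is (T−C)/(T−P) with T = 24, C = 23, P = 10.
δ* = (24−23)/(24−10) = 1/14.

1/14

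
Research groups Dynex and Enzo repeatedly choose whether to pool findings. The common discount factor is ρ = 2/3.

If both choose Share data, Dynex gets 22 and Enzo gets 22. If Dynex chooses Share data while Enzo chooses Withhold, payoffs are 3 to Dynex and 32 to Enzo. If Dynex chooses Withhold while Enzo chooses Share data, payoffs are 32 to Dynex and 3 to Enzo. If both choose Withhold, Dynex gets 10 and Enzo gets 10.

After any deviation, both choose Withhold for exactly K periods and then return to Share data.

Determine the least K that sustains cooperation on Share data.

IC: ρ(1−ρ^K)/(1−ρ) ≥ (32−22)/(22−10) = 5/6.
With ρ = 2/3: need 1 − ρ^K ≥ 5/6·(1−2/3)/(2/3), i.e. ρ^K ≤ 0.5833.
Since (2/3)^1 = 0.6667 and (2/3)^2 = 0.4444, the smallest such K is 2.

2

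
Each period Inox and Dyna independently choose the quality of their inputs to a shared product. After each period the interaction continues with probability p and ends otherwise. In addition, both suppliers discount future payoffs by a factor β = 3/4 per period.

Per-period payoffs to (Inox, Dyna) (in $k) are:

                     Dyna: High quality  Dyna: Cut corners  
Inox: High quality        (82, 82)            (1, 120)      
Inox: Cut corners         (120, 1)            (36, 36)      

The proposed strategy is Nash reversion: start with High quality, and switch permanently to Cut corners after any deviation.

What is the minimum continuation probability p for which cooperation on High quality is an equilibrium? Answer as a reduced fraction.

Expected continuation weight on next period's payoff is β·p = 3/4·p, which plays the role of the discount factor.
Cooperation requires 3/4·p ≥ (120−82)/(120−36) = 19/42, hence p ≥ 38/63.

38/63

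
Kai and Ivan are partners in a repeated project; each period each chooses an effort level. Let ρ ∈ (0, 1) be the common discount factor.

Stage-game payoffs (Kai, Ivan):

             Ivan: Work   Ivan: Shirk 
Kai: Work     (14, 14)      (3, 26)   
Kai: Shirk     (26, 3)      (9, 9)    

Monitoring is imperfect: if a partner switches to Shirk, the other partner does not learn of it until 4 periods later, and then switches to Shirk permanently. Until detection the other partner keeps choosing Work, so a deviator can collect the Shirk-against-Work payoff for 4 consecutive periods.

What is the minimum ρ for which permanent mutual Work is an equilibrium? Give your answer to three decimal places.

The best deviation is to choose Shirk for all 4 undetected periods, earning 26 each, then 9 forever once detected.
Deviation value: 26(1−ρ^4)/(1−ρ) + 9ρ^4/(1−ρ); cooperation value: 14/(1−ρ).
IC: 14 ≥ 26(1−ρ^4) + 9ρ^4 = 26 − 17ρ^4.
So ρ^4 ≥ 12/17, giving ρ ≥ (12/17)^(1/4) ≈ 0.917.

0.917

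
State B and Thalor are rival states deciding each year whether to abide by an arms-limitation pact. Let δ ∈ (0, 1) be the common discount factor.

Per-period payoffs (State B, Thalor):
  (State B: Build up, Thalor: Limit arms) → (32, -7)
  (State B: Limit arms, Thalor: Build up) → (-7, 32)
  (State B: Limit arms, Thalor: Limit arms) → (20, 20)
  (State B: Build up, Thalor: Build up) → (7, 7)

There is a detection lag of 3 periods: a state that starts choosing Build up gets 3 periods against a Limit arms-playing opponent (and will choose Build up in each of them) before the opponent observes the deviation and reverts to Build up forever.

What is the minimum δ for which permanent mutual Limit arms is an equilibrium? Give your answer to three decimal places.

0.783

A deviator earns 32 for 3 periods, then 7 forever; cooperating earns 20 forever. Multiplying the IC by (1−δ):
20 ≥ 32(1−δ^3) + 7δ^3, so 25·δ^3 ≥ 12 and δ^3 ≥ 12/25.
δ ≥ (12/25)^(1/3) ≈ 0.783.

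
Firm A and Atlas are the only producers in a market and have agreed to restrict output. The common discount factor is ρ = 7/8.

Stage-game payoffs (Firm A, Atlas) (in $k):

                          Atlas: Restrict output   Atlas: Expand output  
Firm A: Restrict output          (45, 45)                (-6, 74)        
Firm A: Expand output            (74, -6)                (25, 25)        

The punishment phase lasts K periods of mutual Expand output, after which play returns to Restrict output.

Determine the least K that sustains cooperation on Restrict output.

2

Need Σ_{k=1}^{K} ρ^k ≥ (74−45)/(45−25) = 1.4500 at ρ = 7/8.
At K = 1 the sum is 0.8750 < 1.4500; at K = 2 it is 1.6406 ≥ 1.4500.
So the minimum punishment length is K = 2.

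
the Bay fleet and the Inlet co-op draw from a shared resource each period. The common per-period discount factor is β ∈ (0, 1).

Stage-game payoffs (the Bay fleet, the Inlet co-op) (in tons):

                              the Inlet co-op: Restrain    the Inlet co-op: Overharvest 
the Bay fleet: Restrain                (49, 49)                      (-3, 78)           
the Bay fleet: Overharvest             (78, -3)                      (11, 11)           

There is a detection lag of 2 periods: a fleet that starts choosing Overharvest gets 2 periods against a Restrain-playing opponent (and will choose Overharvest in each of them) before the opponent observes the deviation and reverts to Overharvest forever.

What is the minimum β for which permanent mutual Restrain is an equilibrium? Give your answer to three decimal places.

A deviator earns 78 for 2 periods, then 11 forever; cooperating earns 49 forever. Multiplying the IC by (1−β):
49 ≥ 78(1−β^2) + 11β^2, so 67·β^2 ≥ 29 and β^2 ≥ 29/67.
β ≥ (29/67)^(1/2) ≈ 0.658.

0.658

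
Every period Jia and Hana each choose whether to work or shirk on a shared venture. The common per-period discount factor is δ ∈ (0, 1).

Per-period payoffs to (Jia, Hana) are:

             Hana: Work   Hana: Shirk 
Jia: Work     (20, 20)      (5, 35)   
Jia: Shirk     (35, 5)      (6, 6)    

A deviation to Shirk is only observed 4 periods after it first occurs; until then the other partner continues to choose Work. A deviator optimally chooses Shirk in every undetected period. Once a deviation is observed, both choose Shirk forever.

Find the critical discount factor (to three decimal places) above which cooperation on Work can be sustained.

The best deviation is to choose Shirk for all 4 undetected periods, earning 35 each, then 6 forever once detected.
Deviation value: 35(1−δ^4)/(1−δ) + 6δ^4/(1−δ); cooperation value: 20/(1−δ).
IC: 20 ≥ 35(1−δ^4) + 6δ^4 = 35 − 29δ^4.
So δ^4 ≥ 15/29, giving δ ≥ (15/29)^(1/4) ≈ 0.848.

0.848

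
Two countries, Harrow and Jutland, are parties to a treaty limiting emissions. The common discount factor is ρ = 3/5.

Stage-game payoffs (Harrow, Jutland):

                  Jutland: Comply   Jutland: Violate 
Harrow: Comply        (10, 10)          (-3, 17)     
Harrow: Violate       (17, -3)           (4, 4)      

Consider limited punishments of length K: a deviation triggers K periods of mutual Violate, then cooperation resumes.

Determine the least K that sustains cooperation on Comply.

IC: ρ(1−ρ^K)/(1−ρ) ≥ (17−10)/(10−4) = 7/6.
With ρ = 3/5: need 1 − ρ^K ≥ 7/6·(1−3/5)/(3/5), i.e. ρ^K ≤ 0.2222.
Since (3/5)^2 = 0.3600 and (3/5)^3 = 0.2160, the smallest such K is 3.

3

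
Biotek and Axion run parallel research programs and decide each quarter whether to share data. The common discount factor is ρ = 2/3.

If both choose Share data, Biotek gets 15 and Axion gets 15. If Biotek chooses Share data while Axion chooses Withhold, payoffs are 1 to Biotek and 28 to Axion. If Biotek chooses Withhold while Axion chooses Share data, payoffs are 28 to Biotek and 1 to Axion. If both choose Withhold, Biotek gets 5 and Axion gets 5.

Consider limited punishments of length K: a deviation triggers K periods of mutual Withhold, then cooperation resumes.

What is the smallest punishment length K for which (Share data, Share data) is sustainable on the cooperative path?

Need Σ_{k=1}^{K} ρ^k ≥ (28−15)/(15−5) = 1.3000 at ρ = 2/3.
At K = 2 the sum is 1.1111 < 1.3000; at K = 3 it is 1.4074 ≥ 1.3000.
So the minimum punishment length is K = 3.

3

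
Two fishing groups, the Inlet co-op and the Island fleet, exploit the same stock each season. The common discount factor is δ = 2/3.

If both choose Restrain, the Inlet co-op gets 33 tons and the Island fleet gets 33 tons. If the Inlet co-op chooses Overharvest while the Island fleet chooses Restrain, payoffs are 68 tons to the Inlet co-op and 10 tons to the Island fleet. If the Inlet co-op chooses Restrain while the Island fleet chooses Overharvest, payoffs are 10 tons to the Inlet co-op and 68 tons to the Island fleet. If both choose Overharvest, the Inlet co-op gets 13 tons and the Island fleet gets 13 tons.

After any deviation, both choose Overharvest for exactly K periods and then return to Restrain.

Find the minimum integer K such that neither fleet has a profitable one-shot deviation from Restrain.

IC: δ(1−δ^K)/(1−δ) ≥ (68−33)/(33−13) = 7/4.
With δ = 2/3: need 1 − δ^K ≥ 7/4·(1−2/3)/(2/3), i.e. δ^K ≤ 0.1250.
Since (2/3)^5 = 0.1317 and (2/3)^6 = 0.0878, the smallest such K is 6.

6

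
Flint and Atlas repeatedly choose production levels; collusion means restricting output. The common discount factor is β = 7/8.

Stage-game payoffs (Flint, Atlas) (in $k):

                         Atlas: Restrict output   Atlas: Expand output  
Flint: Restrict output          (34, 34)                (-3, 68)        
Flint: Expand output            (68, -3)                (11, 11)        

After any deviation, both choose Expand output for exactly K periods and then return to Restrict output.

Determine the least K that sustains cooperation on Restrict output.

No profitable deviation requires (34−11)(β+…+β^K) ≥ 68−34, i.e. β+…+β^K ≥ 34/23 ≈ 1.4783.
With β = 7/8, the partial sums are K=1: 0.8750, K=2: 1.6406.
K = 2 is the first length at which the sum reaches 1.4783.

2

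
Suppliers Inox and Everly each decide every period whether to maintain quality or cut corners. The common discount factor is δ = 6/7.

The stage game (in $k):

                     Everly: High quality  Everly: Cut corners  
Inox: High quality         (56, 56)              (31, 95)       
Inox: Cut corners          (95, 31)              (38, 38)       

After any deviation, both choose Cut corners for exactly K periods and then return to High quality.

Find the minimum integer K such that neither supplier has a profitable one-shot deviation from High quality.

Need Σ_{k=1}^{K} δ^k ≥ (95−56)/(56−38) = 2.1667 at δ = 6/7.
At K = 2 the sum is 1.5918 < 2.1667; at K = 3 it is 2.2216 ≥ 2.1667.
So the minimum punishment length is K = 3.

3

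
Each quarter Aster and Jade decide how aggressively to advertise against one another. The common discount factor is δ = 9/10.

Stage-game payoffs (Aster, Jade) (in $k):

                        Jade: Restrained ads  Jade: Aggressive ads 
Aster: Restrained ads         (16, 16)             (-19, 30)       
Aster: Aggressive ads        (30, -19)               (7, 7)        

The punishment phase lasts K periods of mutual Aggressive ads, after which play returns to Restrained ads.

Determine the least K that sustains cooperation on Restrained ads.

2

No profitable deviation requires (16−7)(δ+…+δ^K) ≥ 30−16, i.e. δ+…+δ^K ≥ 14/9 ≈ 1.5556.
With δ = 9/10, the partial sums are K=1: 0.9000, K=2: 1.7100.
K = 2 is the first length at which the sum reaches 1.5556.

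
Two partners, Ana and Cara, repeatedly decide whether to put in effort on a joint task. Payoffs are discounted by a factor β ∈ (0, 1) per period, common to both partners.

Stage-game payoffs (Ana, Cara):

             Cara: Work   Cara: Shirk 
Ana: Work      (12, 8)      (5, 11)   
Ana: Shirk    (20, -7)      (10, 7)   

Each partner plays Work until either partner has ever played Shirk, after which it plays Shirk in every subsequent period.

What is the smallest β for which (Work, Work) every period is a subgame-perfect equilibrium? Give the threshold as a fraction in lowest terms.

4/5

Ana's threshold: (20−12)/(20−10) = 4/5.
Cara's threshold: (11−8)/(11−7) = 3/4.
4/5 > 3/4, so Ana binds and β* = 4/5.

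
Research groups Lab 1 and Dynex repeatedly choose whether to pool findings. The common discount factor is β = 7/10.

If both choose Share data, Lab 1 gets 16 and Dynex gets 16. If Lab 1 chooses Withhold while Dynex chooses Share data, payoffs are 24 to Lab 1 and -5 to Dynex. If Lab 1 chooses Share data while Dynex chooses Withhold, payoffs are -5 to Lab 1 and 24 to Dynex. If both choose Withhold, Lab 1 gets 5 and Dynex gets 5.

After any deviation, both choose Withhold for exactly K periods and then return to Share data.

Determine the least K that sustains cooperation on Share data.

2

IC: β(1−β^K)/(1−β) ≥ (24−16)/(16−5) = 8/11.
With β = 7/10: need 1 − β^K ≥ 8/11·(1−7/10)/(7/10), i.e. β^K ≤ 0.6883.
Since (7/10)^1 = 0.7000 and (7/10)^2 = 0.4900, the smallest such K is 2.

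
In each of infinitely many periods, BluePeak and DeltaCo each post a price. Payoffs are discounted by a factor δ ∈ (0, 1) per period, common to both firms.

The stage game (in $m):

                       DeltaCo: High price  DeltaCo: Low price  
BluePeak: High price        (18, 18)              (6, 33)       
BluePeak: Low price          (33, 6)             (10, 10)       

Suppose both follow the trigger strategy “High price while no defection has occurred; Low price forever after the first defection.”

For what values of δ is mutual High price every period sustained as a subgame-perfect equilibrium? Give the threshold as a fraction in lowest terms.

Under grim trigger the critical discount factor is (T−C)/(T−P) with T = 33, C = 18, P = 10.
δ* = (33−18)/(33−10) = 15/23.

15/23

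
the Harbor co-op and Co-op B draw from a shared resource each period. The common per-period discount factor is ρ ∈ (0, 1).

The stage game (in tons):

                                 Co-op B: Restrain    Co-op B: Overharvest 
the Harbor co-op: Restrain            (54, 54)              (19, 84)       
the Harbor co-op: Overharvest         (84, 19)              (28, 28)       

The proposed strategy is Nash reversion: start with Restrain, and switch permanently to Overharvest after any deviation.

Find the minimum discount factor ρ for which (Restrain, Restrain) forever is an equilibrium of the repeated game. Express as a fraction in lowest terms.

54/(1−ρ) ≥ 84 + 28ρ/(1−ρ)
54 ≥ 84 − 56ρ
ρ ≥ 30/56 = 15/28.

15/28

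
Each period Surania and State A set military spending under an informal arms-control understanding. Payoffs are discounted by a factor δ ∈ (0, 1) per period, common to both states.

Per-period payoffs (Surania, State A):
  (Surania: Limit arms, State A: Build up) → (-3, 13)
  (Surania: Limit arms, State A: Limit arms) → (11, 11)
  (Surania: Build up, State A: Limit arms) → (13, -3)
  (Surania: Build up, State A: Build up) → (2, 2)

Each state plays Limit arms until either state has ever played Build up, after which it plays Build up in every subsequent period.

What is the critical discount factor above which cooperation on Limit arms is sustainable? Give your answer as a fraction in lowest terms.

One-period gain from deviating is 13 − 11 = 2. The loss is 11 − 2 = 9 in every subsequent period, with present value 9·δ/(1−δ).
Deviation is unprofitable when 9·δ/(1−δ) ≥ 2, i.e. δ/(1−δ) ≥ 2/9.
Equivalently δ ≥ 2/(2+9) = 2/11.

2/11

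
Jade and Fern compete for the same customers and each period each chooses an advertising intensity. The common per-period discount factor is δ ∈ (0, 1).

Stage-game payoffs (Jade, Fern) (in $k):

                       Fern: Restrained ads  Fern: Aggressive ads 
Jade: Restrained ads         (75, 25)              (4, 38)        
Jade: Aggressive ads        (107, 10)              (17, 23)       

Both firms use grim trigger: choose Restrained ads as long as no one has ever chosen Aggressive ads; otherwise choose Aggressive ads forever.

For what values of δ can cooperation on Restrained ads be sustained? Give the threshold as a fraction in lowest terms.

Jade: cooperation gives 75 each period; deviation gives 107 once then 17 forever.
  75/(1−δ) ≥ 107 + 17δ/(1−δ) ⇒ δ ≥ 32/90 = 16/45.
Fern: cooperation gives 25 each period; deviation gives 38 once then 23 forever.
  δ ≥ 13/15.
Both must hold, so the binding constraint is Fern's: δ ≥ 13/15.

13/15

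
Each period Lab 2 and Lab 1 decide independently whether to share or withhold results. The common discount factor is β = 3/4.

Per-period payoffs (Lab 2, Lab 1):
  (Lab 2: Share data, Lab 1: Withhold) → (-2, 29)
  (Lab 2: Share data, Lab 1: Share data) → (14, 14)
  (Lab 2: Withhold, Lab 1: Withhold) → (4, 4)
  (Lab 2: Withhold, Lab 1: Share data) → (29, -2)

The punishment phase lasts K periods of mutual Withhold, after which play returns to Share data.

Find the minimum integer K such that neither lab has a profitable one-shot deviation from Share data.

IC: β(1−β^K)/(1−β) ≥ (29−14)/(14−4) = 3/2.
With β = 3/4: need 1 − β^K ≥ 3/2·(1−3/4)/(3/4), i.e. β^K ≤ 0.5000.
Since (3/4)^2 = 0.5625 and (3/4)^3 = 0.4219, the smallest such K is 3.

3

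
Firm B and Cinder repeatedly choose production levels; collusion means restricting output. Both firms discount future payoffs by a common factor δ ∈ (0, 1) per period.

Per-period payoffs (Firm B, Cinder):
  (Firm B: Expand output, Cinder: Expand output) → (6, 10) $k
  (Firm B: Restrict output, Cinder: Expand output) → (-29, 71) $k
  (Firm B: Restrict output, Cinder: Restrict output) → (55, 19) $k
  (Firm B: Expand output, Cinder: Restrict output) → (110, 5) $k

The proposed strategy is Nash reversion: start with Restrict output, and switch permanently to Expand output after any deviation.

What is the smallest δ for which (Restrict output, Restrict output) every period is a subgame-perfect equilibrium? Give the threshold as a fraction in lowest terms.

Firm B's threshold: (110−55)/(110−6) = 55/104.
Cinder's threshold: (71−19)/(71−10) = 52/61.
55/104 < 52/61, so Cinder binds and δ* = 52/61.

52/61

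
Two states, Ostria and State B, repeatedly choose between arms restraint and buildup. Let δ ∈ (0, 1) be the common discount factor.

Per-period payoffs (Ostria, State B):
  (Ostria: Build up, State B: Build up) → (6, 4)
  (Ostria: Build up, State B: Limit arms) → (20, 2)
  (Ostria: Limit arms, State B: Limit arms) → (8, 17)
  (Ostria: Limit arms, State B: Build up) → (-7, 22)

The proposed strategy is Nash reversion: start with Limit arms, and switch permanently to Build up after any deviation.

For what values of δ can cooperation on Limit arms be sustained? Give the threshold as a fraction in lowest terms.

For Ostria: deviation gain 20−8 = 12, per-period punishment loss 8−6 = 2. IC gives δ ≥ 12/14 = 6/7.
For State B: gain 5, loss 13 per period, so δ ≥ 5/18.
The tighter constraint is Ostria's, so cooperation needs δ ≥ 6/7.

6/7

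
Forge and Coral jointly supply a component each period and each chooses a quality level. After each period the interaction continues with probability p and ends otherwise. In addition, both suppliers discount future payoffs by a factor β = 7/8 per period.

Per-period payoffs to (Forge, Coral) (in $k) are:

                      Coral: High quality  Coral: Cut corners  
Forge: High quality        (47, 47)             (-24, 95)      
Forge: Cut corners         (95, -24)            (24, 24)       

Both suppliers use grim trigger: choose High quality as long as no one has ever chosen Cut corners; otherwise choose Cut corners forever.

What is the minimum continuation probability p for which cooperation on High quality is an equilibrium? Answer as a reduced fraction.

384/497

With continuation probability p and discount β, the effective per-period discount factor is βp.
Grim-trigger IC: βp ≥ (95−47)/(95−24) = 48/71.
So p ≥ (48/71)/(7/8) = 384/497.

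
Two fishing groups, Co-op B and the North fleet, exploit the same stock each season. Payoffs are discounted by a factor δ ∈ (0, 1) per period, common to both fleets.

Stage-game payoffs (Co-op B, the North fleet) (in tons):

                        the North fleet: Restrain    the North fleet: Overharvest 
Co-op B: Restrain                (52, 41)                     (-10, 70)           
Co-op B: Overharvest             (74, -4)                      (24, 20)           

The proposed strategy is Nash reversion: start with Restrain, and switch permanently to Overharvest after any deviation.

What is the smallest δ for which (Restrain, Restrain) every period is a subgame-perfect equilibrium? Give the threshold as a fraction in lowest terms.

29/50

Co-op B's threshold: (74−52)/(74−24) = 11/25.
the North fleet's threshold: (70−41)/(70−20) = 29/50.
11/25 < 29/50, so the North fleet binds and δ* = 29/50.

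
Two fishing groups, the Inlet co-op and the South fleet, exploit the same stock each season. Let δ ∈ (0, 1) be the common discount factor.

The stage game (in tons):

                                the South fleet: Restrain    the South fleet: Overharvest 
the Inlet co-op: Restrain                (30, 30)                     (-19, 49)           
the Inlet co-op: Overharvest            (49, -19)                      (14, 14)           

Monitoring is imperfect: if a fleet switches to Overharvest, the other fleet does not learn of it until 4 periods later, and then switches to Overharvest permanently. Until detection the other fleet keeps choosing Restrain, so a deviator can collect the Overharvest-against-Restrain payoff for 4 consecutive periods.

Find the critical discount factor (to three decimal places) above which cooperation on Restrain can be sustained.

The best deviation is to choose Overharvest for all 4 undetected periods, earning 49 each, then 14 forever once detected.
Deviation value: 49(1−δ^4)/(1−δ) + 14δ^4/(1−δ); cooperation value: 30/(1−δ).
IC: 30 ≥ 49(1−δ^4) + 14δ^4 = 49 − 35δ^4.
So δ^4 ≥ 19/35, giving δ ≥ (19/35)^(1/4) ≈ 0.858.

0.858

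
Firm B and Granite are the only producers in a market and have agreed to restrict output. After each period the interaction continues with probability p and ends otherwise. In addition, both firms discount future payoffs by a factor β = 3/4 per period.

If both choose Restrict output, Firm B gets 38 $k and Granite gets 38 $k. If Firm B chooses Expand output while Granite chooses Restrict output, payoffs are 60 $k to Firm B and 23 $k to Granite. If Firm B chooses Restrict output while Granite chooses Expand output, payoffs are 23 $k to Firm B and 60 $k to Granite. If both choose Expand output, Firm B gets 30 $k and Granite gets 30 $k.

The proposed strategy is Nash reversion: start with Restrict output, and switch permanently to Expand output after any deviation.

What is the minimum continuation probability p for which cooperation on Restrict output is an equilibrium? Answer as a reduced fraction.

44/45

Expected continuation weight on next period's payoff is β·p = 3/4·p, which plays the role of the discount factor.
Cooperation requires 3/4·p ≥ (60−38)/(60−30) = 11/15, hence p ≥ 44/45.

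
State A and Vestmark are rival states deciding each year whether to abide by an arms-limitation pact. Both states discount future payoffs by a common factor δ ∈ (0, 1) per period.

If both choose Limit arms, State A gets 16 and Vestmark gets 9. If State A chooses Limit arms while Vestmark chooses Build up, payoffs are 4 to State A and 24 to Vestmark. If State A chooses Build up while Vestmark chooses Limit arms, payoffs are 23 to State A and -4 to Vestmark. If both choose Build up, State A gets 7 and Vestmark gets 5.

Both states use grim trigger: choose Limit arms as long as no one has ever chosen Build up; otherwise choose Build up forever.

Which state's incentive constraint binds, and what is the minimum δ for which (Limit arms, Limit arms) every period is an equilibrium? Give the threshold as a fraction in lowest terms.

Vestmark; δ ≥ 15/19

For State A: deviation gain 23−16 = 7, per-period punishment loss 16−7 = 9. IC gives δ ≥ 7/16.
For Vestmark: gain 15, loss 4 per period, so δ ≥ 15/19.
The tighter constraint is Vestmark's, so cooperation needs δ ≥ 15/19.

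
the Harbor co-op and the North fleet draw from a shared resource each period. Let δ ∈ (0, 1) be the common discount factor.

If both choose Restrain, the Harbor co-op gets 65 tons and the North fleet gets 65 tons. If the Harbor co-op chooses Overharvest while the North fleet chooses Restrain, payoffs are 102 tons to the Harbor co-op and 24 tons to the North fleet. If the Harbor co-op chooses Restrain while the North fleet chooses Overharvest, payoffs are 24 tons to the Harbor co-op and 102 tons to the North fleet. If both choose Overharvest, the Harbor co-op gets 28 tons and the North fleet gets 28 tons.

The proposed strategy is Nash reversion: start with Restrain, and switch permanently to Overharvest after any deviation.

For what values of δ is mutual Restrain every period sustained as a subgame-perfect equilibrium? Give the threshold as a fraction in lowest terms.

1/2

Under grim trigger the critical discount factor is (T−C)/(T−P) with T = 102, C = 65, P = 28.
δ* = (102−65)/(102−28) = 37/74 = 1/2.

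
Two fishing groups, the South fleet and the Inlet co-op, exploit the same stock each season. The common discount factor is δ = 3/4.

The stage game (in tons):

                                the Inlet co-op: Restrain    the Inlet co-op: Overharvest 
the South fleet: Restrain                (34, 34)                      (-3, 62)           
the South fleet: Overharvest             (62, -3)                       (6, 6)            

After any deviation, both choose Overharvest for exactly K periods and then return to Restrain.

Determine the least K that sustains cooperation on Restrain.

Need Σ_{k=1}^{K} δ^k ≥ (62−34)/(34−6) = 1.0000 at δ = 3/4.
At K = 1 the sum is 0.7500 < 1.0000; at K = 2 it is 1.3125 ≥ 1.0000.
So the minimum punishment length is K = 2.

2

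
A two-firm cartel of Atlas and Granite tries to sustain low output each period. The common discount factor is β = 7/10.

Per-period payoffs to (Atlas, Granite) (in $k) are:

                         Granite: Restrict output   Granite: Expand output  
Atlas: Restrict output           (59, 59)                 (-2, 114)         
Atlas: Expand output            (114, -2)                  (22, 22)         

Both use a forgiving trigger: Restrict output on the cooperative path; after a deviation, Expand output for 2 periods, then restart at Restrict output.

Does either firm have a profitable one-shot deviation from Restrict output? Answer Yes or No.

IC: β+…+β^2 ≥ (114−59)/(59−22) = 55/37.
At β = 7/10: partial sum = 1.1900 < 1.4865. Cooperation not sustainable.

Yes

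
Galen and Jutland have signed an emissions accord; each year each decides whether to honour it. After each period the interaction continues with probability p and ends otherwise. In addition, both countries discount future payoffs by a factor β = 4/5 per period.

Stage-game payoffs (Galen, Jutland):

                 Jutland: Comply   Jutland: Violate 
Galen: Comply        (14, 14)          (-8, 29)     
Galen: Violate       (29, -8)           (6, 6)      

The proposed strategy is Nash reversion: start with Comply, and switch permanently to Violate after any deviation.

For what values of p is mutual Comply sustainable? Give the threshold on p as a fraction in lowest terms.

75/92

Expected continuation weight on next period's payoff is β·p = 4/5·p, which plays the role of the discount factor.
Cooperation requires 4/5·p ≥ (29−14)/(29−6) = 15/23, hence p ≥ 75/92.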